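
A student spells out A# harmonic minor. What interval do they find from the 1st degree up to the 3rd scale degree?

The scale runs A# B# C# D# E# F# G##.
The 1st degree is A# and the 3rd scale degree is C#.
From A# to C#: 3 semitones over a third = minor.

minor third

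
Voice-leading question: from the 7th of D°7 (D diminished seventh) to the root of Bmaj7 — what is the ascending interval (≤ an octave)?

A7

D°7 (D diminished seventh) has C♭ as its 7th, and Bmaj7 has B as its root.
C♭ up to B is 12 semitones, a half step wider than a major seventh, so the interval is augmented.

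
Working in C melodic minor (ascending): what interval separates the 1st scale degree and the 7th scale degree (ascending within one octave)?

M7

C melodic minor: C D Eb F G A B.
1st scale degree = C; scale degree 7 = B.
From C to B is 11 semitones, exactly the major seventh.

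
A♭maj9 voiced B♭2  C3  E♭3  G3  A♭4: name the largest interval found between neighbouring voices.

minor ninth

Adjacent intervals: B♭2→C3 = major second; C3→E♭3 = minor third; E♭3→G3 = major third; G3→A♭4 = minor ninth.
The largest is G3 to A♭4, a minor ninth (13 semitones).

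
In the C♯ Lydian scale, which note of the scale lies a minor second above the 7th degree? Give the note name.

The scale is C♯ D♯ E♯ F𝄪 G♯ A♯ B♯.
The 7th degree is B♯; a minor second above that is C♯ — scale degree 1.

C#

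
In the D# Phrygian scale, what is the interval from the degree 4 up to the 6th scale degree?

The scale runs D# E F# G# A# B C#.
That puts G# below B.
From G# to B: 3 semitones over a third = minor.

minor third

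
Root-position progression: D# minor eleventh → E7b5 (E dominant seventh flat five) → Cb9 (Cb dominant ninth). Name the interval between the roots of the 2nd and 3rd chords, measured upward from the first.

The roots are E and Cb.
E up to Cb is 7 semitones, a whole step narrower than a major sixth, so the interval is diminished.

diminished 6th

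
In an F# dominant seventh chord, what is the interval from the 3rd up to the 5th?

F#7: F#, A#, C#, E.
So we need the interval from A# up to C#.
A# up to C# is 3 semitones, a half step narrower than a major third, so the interval is minor.

m3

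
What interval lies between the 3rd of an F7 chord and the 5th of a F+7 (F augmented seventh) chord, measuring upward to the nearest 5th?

M3

The 3rd of F7 is A; the 5th of F+7 (F augmented seventh) is C#.
From A to C# is 4 semitones, exactly the major third.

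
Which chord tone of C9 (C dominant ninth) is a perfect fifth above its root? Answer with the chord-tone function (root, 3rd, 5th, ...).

5th

C9: C E G Bb D.
The root is C. A perfect fifth above C is G.
G is the chord's 5th.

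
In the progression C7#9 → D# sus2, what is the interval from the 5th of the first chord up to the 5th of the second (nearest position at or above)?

The 5th of C7#9 is G; the 5th of D# sus2 is A#.
From G to A#: 3 semitones over a second = augmented.

augmented second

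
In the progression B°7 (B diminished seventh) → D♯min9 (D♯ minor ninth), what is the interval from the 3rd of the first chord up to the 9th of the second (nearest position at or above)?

augmented second

The 3rd of B°7 (B diminished seventh) is D; the 9th of D♯min9 (D♯ minor ninth) is E♯.
From D to E♯: 3 semitones over a second = augmented.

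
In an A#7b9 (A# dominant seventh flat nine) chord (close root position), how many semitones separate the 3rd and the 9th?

A# dominant seventh flat nine: A#–C##–E#–G#–B.
C## to B is a diminished seventh: 9 semitones.

9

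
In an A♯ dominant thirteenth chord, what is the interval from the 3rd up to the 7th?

Spelling the chord: A♯-C𝄪-E♯-G♯-B♯-F𝄪.
So we need the interval from C𝄪 up to G♯.
From C𝄪 to G♯: 6 semitones over a fifth = diminished.

d5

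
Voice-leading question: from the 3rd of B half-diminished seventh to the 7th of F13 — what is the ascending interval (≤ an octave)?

m2

B half-diminished seventh has D as its 3rd, and F13 has Eb as its 7th.
From D to Eb: 1 semitone over a second = minor.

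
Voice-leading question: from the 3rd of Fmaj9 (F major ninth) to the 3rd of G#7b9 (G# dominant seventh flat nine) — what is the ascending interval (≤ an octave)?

The 3rd of Fmaj9 (F major ninth) is A; the 3rd of G#7b9 (G# dominant seventh flat nine) is B#.
From A to B#: 3 semitones over a second = augmented.

augmented second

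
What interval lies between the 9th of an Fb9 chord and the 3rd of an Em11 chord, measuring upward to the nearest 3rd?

augmented 1st

Fb9 has Gb as its 9th, and Em11 has G as its 3rd.
From Gb to G: 1 semitone over a unison = augmented.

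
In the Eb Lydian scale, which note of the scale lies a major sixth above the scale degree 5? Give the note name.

G

The scale is Eb F G A Bb C D.
The scale degree 5 is Bb; a major sixth above that is G — scale degree 3.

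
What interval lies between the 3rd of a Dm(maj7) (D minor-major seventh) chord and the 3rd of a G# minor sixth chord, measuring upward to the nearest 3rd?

augmented 4th

Dm(maj7) (D minor-major seventh) has F as its 3rd, and G# minor sixth has B as its 3rd.
4 letter names make it a fourth; at 6 semitones (a half step wider than perfect) the quality is augmented.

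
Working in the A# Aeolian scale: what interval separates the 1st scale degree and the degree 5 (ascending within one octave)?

perfect fifth

A# natural minor: A# B# C# D# E# F# G#.
That puts A# below E#.
Counting 5 letters and 7 half steps from A# gives a perfect fifth.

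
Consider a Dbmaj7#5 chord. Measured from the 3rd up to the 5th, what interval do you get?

The chord tones of Dbmaj7#5 are Db F A C.
That puts F below A.
F up to A spans 3 letter names and 4 semitones — a major third.

major 3rd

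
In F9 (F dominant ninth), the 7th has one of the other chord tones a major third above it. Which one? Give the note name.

G

The chord tones of F9 (F dominant ninth) are F, A, C, Eb, G.
The 7th is Eb. A major third above Eb is G.
G is the chord's 9th.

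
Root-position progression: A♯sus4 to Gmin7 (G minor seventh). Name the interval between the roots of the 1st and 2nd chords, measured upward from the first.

The roots are A♯ and G.
7 letter names make it a seventh; at 9 semitones (a whole step narrower than major) the quality is diminished.

diminished seventh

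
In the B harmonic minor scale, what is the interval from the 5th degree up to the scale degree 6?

minor second

The scale runs B C# D E F# G A#.
5th degree = F#; degree 6 = G.
2 letter names make it a second; at 1 semitone (a half step narrower than major) the quality is minor.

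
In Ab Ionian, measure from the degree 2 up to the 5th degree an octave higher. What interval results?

The scale runs Ab Bb C Db Eb F G.
The degree 2 is Bb and the 5th degree (up an octave) is Eb.
From Bb to Eb is 17 semitones, exactly the perfect eleventh.

perfect eleventh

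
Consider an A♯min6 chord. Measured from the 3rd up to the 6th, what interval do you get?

Spelling the chord: A♯–C♯–E♯–F𝄪.
So we need the interval from C♯ up to F𝄪.
From C♯ to F𝄪: 6 semitones over a fourth = augmented.

A4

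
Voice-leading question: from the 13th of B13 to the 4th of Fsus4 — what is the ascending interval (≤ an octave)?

The 13th of B13 is G#; the 4th of Fsus4 is Bb.
G# up to Bb is 2 semitones, a whole step narrower than a major third, so the interval is diminished.

d3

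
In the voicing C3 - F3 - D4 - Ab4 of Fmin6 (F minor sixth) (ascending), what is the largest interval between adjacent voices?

major sixth

Adjacent intervals: C3→F3 = perfect fourth; F3→D4 = major sixth; D4→Ab4 = diminished fifth.
The largest is F3 to D4, a major sixth (9 semitones).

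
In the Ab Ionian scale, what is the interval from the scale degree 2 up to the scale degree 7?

major sixth

Spelling the Ab Ionian scale: Ab Bb C Db Eb F G.
Scale degree 2 = Bb; 7th scale degree = G.
From Bb to G is 9 semitones, exactly the major sixth.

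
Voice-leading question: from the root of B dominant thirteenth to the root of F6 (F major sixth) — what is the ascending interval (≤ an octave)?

B dominant thirteenth has B as its root, and F6 (F major sixth) has F as its root.
5 letter names make it a fifth; at 6 semitones (a half step narrower than perfect) the quality is diminished.

diminished fifth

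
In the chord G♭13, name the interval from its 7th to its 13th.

G♭13 is spelled G♭ B♭ D♭ F♭ A♭ E♭.
That puts F♭ below E♭.
From F♭ to E♭ is 11 semitones, exactly the major seventh.

major 7th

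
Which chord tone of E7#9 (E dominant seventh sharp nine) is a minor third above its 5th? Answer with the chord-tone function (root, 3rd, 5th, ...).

E7#9: E, G♯, B, D, F𝄪.
The 5th is B. A minor third above B is D.
D is the chord's 7th.

7th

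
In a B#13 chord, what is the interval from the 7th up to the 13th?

M7

The chord tones of B#13 are B# D## F## A# C## G##.
That puts A# below G##.
From A# to G## is 11 semitones, exactly the major seventh.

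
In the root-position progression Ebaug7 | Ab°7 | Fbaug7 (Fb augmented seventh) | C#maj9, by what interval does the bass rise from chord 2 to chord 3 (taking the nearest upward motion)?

minor 6th

The roots are Ab and Fb.
Ab up to Fb is 8 semitones, a half step narrower than a major sixth, so the interval is minor.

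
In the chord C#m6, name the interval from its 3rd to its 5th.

The chord tones of C# minor sixth are C# E G# A#.
That puts E below G#.
Counting 3 letters and 4 half steps from E gives a major third.

major third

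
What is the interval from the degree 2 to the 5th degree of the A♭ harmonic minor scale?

The scale runs A♭ B♭ C♭ D♭ E♭ F♭ G.
Degree 2 = B♭; 5th scale degree = E♭.
B♭ up to E♭ spans 4 letter names and 5 semitones — a perfect fourth.

perfect 4th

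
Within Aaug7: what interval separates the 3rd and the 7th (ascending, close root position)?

diminished 5th

Aaug7 is spelled A C# E# G.
The 3rd is C# and the 7th is G.
C# up to G is 6 semitones, a half step narrower than a perfect fifth, so the interval is diminished.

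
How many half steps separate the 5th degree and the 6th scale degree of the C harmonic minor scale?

1

The scale is C D Eb F G Ab B.
G up to Ab is a minor second — 1 semitone.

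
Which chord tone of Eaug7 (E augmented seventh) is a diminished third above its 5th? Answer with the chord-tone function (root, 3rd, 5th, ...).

The chord tones of E augmented seventh are E, G#, B#, D.
The 5th is B#. A diminished third above B# is D.
D is the chord's 7th.

7th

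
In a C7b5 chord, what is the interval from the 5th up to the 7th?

major 3rd

The chord tones of C dominant seventh flat five are C E G♭ B♭.
That puts G♭ below B♭.
G♭ up to B♭ spans 3 letter names and 4 semitones — a major third.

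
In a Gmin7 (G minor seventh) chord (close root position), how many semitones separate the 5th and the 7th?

3

G-7 (G minor seventh): G–Bb–D–F.
D to F is a minor third: 3 semitones.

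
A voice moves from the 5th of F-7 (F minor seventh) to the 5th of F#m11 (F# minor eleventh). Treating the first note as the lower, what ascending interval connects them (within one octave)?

The 5th of F-7 (F minor seventh) is C; the 5th of F#m11 (F# minor eleventh) is C#.
From C to C#: 1 semitone over a unison = augmented.

augmented unison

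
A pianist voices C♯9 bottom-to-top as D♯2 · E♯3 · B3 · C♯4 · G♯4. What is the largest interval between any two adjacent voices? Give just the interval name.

Adjacent intervals: D♯2→E♯3 = major ninth; E♯3→B3 = diminished fifth; B3→C♯4 = major second; C♯4→G♯4 = perfect fifth.
The largest is D♯2 to E♯3, a major ninth (14 semitones).

M9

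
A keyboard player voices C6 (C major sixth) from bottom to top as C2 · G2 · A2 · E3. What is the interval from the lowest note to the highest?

The outer voices are C2 and E3.
Counting 10 letters and 16 half steps from C gives a major tenth.

M10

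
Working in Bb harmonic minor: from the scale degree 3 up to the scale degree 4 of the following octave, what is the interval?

major ninth

The scale runs Bb C Db Eb F Gb A.
The scale degree 3 is Db and the 4th scale degree (up an octave) is Eb.
From Db to Eb is 14 semitones, exactly the major ninth.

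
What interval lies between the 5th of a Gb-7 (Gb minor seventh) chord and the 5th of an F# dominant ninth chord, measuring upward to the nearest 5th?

The 5th of Gb-7 (Gb minor seventh) is Db; the 5th of F# dominant ninth is C#.
7 letter names make it a seventh; at 12 semitones (a half step wider than major) the quality is augmented.

A7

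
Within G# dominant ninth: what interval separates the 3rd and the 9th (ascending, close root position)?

The chord tones of G#9 are G# B# D# F# A#.
So we need the interval from B# up to A#.
From B# to A#: 10 semitones over a seventh = minor.

m7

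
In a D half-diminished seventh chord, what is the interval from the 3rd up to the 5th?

The chord tones of Dm7b5 are D–F–Ab–C.
The 3rd is F and the 5th is Ab.
3 letter names make it a third; at 3 semitones (a half step narrower than major) the quality is minor.

m3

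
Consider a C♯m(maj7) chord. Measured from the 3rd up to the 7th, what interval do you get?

C♯m(maj7): C♯-E-G♯-B♯.
The 3rd is E and the 7th is B♯.
From E to B♯: 8 semitones over a fifth = augmented.

augmented fifth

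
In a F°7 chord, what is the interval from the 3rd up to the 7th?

F°7 (F diminished seventh) is spelled F, Ab, Cb, Ebb.
So we need the interval from Ab up to Ebb.
5 letter names make it a fifth; at 6 semitones (a half step narrower than perfect) the quality is diminished.

d5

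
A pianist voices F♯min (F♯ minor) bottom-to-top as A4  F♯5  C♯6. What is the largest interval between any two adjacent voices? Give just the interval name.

major sixth

Adjacent intervals: A4→F♯5 = major sixth; F♯5→C♯6 = perfect fifth.
The largest is A4 to F♯5, a major sixth (9 semitones).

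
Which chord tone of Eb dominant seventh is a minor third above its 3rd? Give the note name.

The chord tones of Eb7 (Eb dominant seventh) are Eb–G–Bb–Db.
The 3rd is G. A minor third above G is Bb.
Bb is the chord's 5th.

Bb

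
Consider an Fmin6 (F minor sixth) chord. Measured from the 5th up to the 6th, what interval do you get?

major second

F minor sixth: F, A♭, C, D.
So we need the interval from C up to D.
Counting 2 letters and 2 half steps from C gives a major second.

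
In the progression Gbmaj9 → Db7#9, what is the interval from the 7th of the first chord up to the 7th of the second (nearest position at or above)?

diminished 5th

Gbmaj9 has F as its 7th, and Db7#9 has Cb as its 7th.
5 letter names make it a fifth; at 6 semitones (a half step narrower than perfect) the quality is diminished.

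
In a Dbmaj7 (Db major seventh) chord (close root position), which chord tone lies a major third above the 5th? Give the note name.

Dbmaj7: Db, F, Ab, C.
The 5th is Ab. A major third above Ab is C.
C is the chord's 7th.

C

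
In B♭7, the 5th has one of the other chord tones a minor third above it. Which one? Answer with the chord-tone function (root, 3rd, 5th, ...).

7th

B♭7 is spelled B♭ D F A♭.
The 5th is F. A minor third above F is A♭.
A♭ is the chord's 7th.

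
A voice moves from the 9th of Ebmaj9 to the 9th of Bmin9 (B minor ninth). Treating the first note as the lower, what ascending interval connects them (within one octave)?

augmented 5th

The 9th of Ebmaj9 is F; the 9th of Bmin9 (B minor ninth) is C#.
F up to C# is 8 semitones, a half step wider than a perfect fifth, so the interval is augmented.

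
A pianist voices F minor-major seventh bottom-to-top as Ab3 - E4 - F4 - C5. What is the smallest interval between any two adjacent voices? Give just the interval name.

Adjacent intervals: Ab3→E4 = augmented fifth; E4→F4 = minor second; F4→C5 = perfect fifth.
The smallest is E4 to F4, a minor second (1 semitone).

minor 2nd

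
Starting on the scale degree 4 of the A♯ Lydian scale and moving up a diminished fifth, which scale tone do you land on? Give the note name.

The scale is A♯ B♯ C𝄪 D𝄪 E♯ F𝄪 G𝄪.
The scale degree 4 is D𝄪; a diminished fifth above that is A♯ — scale degree 1.

A#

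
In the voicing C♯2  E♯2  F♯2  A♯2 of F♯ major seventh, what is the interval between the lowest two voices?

M3

Those voices are C♯2 and E♯2.
From C♯ to E♯ is 4 semitones, exactly the major third.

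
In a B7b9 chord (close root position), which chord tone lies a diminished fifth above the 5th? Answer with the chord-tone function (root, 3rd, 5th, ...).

The chord tones of B dominant seventh flat nine are B-D♯-F♯-A-C.
The 5th is F♯. A diminished fifth above F♯ is C.
C is the chord's 9th.

9th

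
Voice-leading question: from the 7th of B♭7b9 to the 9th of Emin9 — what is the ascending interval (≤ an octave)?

augmented sixth

B♭7b9 has A♭ as its 7th, and Emin9 has F♯ as its 9th.
A♭ up to F♯ is 10 semitones, a half step wider than a major sixth, so the interval is augmented.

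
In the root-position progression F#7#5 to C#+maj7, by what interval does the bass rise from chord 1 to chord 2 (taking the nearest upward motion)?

perfect 5th

The roots are F# and C#.
From F# to C# is 7 semitones, exactly the perfect fifth.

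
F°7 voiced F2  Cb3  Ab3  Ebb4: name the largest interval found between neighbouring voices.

Adjacent intervals: F2→Cb3 = diminished fifth; Cb3→Ab3 = major sixth; Ab3→Ebb4 = diminished fifth.
The largest is Cb3 to Ab3, a major sixth (9 semitones).

M6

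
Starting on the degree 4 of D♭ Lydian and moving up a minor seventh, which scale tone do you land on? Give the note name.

The scale is D♭ E♭ F G A♭ B♭ C.
The degree 4 is G; a minor seventh above that is F — scale degree 3.

F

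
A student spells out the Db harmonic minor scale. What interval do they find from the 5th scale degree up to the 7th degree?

The scale runs Db Eb Fb Gb Ab Bbb C.
So we need the interval from Ab up to C.
Counting 3 letters and 4 half steps from Ab gives a major third.

major 3rd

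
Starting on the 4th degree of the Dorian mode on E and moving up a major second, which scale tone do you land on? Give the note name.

The scale is E F♯ G A B C♯ D.
The 4th degree is A; a major second above that is B — scale degree 5.

B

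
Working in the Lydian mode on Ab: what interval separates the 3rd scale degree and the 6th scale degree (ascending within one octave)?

Ab lydian: Ab Bb C D Eb F G.
That puts C below F.
Counting 4 letters and 5 half steps from C gives a perfect fourth.

perfect fourth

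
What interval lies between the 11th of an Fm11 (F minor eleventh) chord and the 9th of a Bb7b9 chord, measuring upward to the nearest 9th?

Fm11 (F minor eleventh) has Bb as its 11th, and Bb7b9 has Cb as its 9th.
From Bb to Cb: 1 semitone over a second = minor.

minor 2nd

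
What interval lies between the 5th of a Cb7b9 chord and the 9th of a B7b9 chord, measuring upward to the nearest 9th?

augmented fourth

Cb7b9 has Gb as its 5th, and B7b9 has C as its 9th.
Gb up to C is 6 semitones, a half step wider than a perfect fourth, so the interval is augmented.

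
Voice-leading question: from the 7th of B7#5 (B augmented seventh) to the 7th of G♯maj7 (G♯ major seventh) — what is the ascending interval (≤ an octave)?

The 7th of B7#5 (B augmented seventh) is A; the 7th of G♯maj7 (G♯ major seventh) is F𝄪.
From A to F𝄪: 10 semitones over a sixth = augmented.

augmented sixth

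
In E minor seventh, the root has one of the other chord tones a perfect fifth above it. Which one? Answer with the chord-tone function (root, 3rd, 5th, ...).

Spelling the chord: E, G, B, D.
The root is E. A perfect fifth above E is B.
B is the chord's 5th.

5th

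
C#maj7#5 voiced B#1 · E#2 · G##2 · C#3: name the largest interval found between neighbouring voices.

perfect fourth

Adjacent intervals: B#1→E#2 = perfect fourth; E#2→G##2 = major third; G##2→C#3 = diminished fourth.
The largest is B#1 to E#2, a perfect fourth (5 semitones).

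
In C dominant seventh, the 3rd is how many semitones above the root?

4

C7 (C dominant seventh): C E G Bb.
C to E is a major third: 4 semitones.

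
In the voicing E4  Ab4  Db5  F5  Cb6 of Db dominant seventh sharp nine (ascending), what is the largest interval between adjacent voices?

Adjacent intervals: E4→Ab4 = diminished fourth; Ab4→Db5 = perfect fourth; Db5→F5 = major third; F5→Cb6 = diminished fifth.
The largest is F5 to Cb6, a diminished fifth (6 semitones).

diminished 5th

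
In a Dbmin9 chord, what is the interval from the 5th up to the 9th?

P5

Dbm9 (Db minor ninth): Db, Fb, Ab, Cb, Eb.
So we need the interval from Ab up to Eb.
Counting 5 letters and 7 half steps from Ab gives a perfect fifth.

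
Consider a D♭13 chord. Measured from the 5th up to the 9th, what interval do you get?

perfect fifth

D♭13 (D♭ dominant thirteenth) is spelled D♭-F-A♭-C♭-E♭-B♭.
So we need the interval from A♭ up to E♭.
Counting 5 letters and 7 half steps from A♭ gives a perfect fifth.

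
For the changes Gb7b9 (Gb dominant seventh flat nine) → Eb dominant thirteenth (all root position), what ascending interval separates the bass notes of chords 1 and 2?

M6

The roots are Gb and Eb.
Counting 6 letters and 9 half steps from Gb gives a major sixth.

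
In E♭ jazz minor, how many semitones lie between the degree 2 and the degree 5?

5

The scale is E♭ F G♭ A♭ B♭ C D.
F up to B♭ is a perfect fourth — 5 semitones.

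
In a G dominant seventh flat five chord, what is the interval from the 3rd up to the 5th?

d3

G7b5: G, B, D♭, F.
3rd = B; 5th = D♭.
3 letter names make it a third; at 2 semitones (a whole step narrower than major) the quality is diminished.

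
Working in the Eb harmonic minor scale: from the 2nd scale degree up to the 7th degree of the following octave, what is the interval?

major thirteenth

Eb harmonic minor: Eb F Gb Ab Bb Cb D.
That puts F below D.
F up to D spans 13 letter names and 21 semitones — a major thirteenth.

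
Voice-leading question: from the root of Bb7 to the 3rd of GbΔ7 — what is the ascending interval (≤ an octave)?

perfect unison

The root of Bb7 is Bb; the 3rd of GbΔ7 is Bb.
Bb up to Bb spans 1 letter names and 0 semitones — a perfect unison.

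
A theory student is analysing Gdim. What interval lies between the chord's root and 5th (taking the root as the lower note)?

G° (G diminished) is spelled G Bb Db.
So we need the interval from G up to Db.
G up to Db is 6 semitones, a half step narrower than a perfect fifth, so the interval is diminished.

diminished 5th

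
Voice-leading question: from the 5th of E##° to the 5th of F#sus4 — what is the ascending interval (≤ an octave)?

E##° has B# as its 5th, and F#sus4 has C# as its 5th.
2 letter names make it a second; at 1 semitone (a half step narrower than major) the quality is minor.

minor second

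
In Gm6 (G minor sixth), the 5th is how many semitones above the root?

7

The chord tones of Gm6 are G Bb D E.
G to D is a perfect fifth: 7 semitones.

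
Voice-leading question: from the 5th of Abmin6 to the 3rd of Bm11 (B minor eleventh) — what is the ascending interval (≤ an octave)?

major 7th

Abmin6 has Eb as its 5th, and Bm11 (B minor eleventh) has D as its 3rd.
From Eb to D is 11 semitones, exactly the major seventh.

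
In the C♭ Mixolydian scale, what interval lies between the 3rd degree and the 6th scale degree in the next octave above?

The scale runs C♭ D♭ E♭ F♭ G♭ A♭ B𝄫.
That puts E♭ below A♭.
From E♭ to A♭ is 17 semitones, exactly the perfect eleventh.

perfect eleventh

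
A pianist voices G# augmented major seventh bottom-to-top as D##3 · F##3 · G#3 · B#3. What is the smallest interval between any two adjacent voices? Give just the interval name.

Adjacent intervals: D##3→F##3 = minor third; F##3→G#3 = minor second; G#3→B#3 = major third.
The smallest is F##3 to G#3, a minor second (1 semitone).

minor second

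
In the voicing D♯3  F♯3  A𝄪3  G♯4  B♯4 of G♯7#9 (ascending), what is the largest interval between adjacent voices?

diminished seventh

Adjacent intervals: D♯3→F♯3 = minor third; F♯3→A𝄪3 = augmented third; A𝄪3→G♯4 = diminished seventh; G♯4→B♯4 = major third.
The largest is A𝄪3 to G♯4, a diminished seventh (9 semitones).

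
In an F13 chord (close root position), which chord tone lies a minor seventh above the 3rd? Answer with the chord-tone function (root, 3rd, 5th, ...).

9th

Spelling the chord: F A C E♭ G D.
The 3rd is A. A minor seventh above A is G.
G is the chord's 9th.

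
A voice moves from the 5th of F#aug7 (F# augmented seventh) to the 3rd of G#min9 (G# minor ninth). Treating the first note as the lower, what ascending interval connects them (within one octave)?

diminished seventh

F#aug7 (F# augmented seventh) has C## as its 5th, and G#min9 (G# minor ninth) has B as its 3rd.
From C## to B: 9 semitones over a seventh = diminished.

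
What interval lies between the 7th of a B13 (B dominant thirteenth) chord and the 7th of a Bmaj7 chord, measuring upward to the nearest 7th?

augmented unison

B13 (B dominant thirteenth) has A as its 7th, and Bmaj7 has A♯ as its 7th.
1 letter names make it a unison; at 1 semitone (a half step wider than perfect) the quality is augmented.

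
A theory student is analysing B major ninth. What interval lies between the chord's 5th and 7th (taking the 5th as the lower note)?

major third

Spelling the chord: B–D♯–F♯–A♯–C♯.
So we need the interval from F♯ up to A♯.
Counting 3 letters and 4 half steps from F♯ gives a major third.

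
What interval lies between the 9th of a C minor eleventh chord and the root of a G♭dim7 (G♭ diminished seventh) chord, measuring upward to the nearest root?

diminished fourth

The 9th of C minor eleventh is D; the root of G♭dim7 (G♭ diminished seventh) is G♭.
From D to G♭: 4 semitones over a fourth = diminished.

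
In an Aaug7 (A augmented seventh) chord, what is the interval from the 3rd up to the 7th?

diminished 5th

Spelling the chord: A–C♯–E♯–G.
So we need the interval from C♯ up to G.
C♯ up to G is 6 semitones, a half step narrower than a perfect fifth, so the interval is diminished.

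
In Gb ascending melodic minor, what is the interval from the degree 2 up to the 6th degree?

P5

Gb melodic minor: Gb Ab Bbb Cb Db Eb F.
So we need the interval from Ab up to Eb.
Ab up to Eb spans 5 letter names and 7 semitones — a perfect fifth.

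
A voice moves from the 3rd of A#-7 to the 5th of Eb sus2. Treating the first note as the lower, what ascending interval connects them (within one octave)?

diminished seventh

A#-7 has C# as its 3rd, and Eb sus2 has Bb as its 5th.
From C# to Bb: 9 semitones over a seventh = diminished.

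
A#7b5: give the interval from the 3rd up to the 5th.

diminished 3rd

Spelling the chord: A#, C##, E, G#.
The 3rd is C## and the 5th is E.
From C## to E: 2 semitones over a third = diminished.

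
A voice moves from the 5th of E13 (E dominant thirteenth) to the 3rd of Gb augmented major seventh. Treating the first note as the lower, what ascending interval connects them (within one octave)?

E13 (E dominant thirteenth) has B as its 5th, and Gb augmented major seventh has Bb as its 3rd.
From B to Bb: 11 semitones over an octave = diminished.

d8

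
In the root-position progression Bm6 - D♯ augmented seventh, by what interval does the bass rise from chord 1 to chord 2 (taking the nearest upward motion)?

The roots are B and D♯.
B up to D♯ spans 3 letter names and 4 semitones — a major third.

major 3rd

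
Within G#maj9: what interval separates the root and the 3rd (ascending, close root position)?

major 3rd

G#maj9 (G# major ninth) is spelled G# B# D# F## A#.
The root is G# and the 3rd is B#.
G# up to B# spans 3 letter names and 4 semitones — a major third.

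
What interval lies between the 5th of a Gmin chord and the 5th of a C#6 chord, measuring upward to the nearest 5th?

augmented fourth

Gmin has D as its 5th, and C#6 has G# as its 5th.
From D to G#: 6 semitones over a fourth = augmented.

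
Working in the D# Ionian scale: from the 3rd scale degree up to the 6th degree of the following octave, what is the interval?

D# major: D# E# F## G# A# B# C##.
So we need the interval from F## up to B#.
From F## to B# is 17 semitones, exactly the perfect eleventh.

perfect 11th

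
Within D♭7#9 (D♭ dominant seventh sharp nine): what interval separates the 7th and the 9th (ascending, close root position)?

D♭7#9: D♭-F-A♭-C♭-E.
7th = C♭; 9th = E.
From C♭ to E: 5 semitones over a third = augmented.

A3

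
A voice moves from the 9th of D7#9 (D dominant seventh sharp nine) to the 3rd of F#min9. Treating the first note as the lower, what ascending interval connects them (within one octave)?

D7#9 (D dominant seventh sharp nine) has E# as its 9th, and F#min9 has A as its 3rd.
E# up to A is 4 semitones, a half step narrower than a perfect fourth, so the interval is diminished.

d4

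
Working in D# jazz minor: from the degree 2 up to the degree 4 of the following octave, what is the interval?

minor 10th

D# melodic minor: D# E# F# G# A# B# C##.
Degree 2 = E#; 4th degree (up an octave) = G#.
10 letter names make it a tenth; at 15 semitones (a half step narrower than major) the quality is minor.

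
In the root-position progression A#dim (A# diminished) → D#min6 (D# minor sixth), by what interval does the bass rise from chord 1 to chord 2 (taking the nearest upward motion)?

perfect fourth

The roots are A# and D#.
From A# to D# is 5 semitones, exactly the perfect fourth.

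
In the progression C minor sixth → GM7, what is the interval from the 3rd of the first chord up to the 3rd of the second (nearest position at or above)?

C minor sixth has Eb as its 3rd, and GM7 has B as its 3rd.
From Eb to B: 8 semitones over a fifth = augmented.

augmented fifth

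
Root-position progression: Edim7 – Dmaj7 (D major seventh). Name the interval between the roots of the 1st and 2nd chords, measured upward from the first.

minor seventh

The roots are E and D.
7 letter names make it a seventh; at 10 semitones (a half step narrower than major) the quality is minor.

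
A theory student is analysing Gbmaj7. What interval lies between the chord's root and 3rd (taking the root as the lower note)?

GbΔ7: Gb Bb Db F.
Root = Gb; 3rd = Bb.
Gb up to Bb spans 3 letter names and 4 semitones — a major third.

major 3rd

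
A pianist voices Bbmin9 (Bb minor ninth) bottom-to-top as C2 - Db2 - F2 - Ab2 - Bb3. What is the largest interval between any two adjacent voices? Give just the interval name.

major ninth

Adjacent intervals: C2→Db2 = minor second; Db2→F2 = major third; F2→Ab2 = minor third; Ab2→Bb3 = major ninth.
The largest is Ab2 to Bb3, a major ninth (14 semitones).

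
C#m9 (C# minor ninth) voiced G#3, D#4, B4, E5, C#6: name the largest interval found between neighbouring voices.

major sixth

Adjacent intervals: G#3→D#4 = perfect fifth; D#4→B4 = minor sixth; B4→E5 = perfect fourth; E5→C#6 = major sixth.
The largest is E5 to C#6, a major sixth (9 semitones).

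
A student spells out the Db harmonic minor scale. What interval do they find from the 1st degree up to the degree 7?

Spelling the Db harmonic minor scale: Db Eb Fb Gb Ab Bbb C.
That puts Db below C.
From Db to C is 11 semitones, exactly the major seventh.

major 7th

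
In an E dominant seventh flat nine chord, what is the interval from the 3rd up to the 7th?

Spelling the chord: E-G#-B-D-F.
That puts G# below D.
G# up to D is 6 semitones, a half step narrower than a perfect fifth, so the interval is diminished.

diminished fifth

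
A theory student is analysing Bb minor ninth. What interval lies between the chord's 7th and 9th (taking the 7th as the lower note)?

major third

Spelling the chord: Bb Db F Ab C.
That puts Ab below C.
Counting 3 letters and 4 half steps from Ab gives a major third.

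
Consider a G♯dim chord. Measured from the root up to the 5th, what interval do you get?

Spelling the chord: G♯, B, D.
That puts G♯ below D.
From G♯ to D: 6 semitones over a fifth = diminished.

diminished fifth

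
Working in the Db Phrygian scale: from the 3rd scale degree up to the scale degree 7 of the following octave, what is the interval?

perfect twelfth

The scale runs Db Ebb Fb Gb Ab Bbb Cb.
The 3rd scale degree is Fb and the 7th degree (up an octave) is Cb.
Counting 12 letters and 19 half steps from Fb gives a perfect twelfth.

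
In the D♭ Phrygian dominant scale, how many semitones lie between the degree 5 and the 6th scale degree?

The scale is D♭ E𝄫 F G♭ A♭ B𝄫 C♭.
A♭ up to B𝄫 is a minor second — 1 semitone.

1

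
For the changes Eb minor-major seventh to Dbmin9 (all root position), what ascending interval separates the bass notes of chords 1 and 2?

The roots are Eb and Db.
From Eb to Db: 10 semitones over a seventh = minor.

minor seventh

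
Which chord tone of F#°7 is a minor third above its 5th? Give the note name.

The chord tones of F#dim7 (F# diminished seventh) are F#, A, C, Eb.
The 5th is C. A minor third above C is Eb.
Eb is the chord's 7th.

Eb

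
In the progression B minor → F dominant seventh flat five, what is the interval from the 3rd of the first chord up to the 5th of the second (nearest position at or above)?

diminished seventh

B minor has D as its 3rd, and F dominant seventh flat five has C♭ as its 5th.
7 letter names make it a seventh; at 9 semitones (a whole step narrower than major) the quality is diminished.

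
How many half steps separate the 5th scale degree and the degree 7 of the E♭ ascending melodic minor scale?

4

The scale is E♭ F G♭ A♭ B♭ C D.
B♭ up to D is a major third — 4 semitones.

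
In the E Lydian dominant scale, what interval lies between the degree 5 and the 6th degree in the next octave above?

The scale runs E F# G# A# B C# D.
So we need the interval from B up to C#.
From B to C# is 14 semitones, exactly the major ninth.

major ninth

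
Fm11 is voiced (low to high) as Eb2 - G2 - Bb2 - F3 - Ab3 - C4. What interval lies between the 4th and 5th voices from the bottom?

Those voices are F3 and Ab3.
3 letter names make it a third; at 3 semitones (a half step narrower than major) the quality is minor.

minor 3rd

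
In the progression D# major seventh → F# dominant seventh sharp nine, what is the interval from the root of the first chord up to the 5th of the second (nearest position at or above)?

minor seventh

D# major seventh has D# as its root, and F# dominant seventh sharp nine has C# as its 5th.
D# up to C# is 10 semitones, a half step narrower than a major seventh, so the interval is minor.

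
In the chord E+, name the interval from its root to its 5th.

augmented fifth

The chord tones of Eaug are E–G♯–B♯.
That puts E below B♯.
From E to B♯: 8 semitones over a fifth = augmented.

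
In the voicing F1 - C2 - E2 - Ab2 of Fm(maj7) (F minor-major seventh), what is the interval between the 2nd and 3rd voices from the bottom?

major third

Those voices are C2 and E2.
Counting 3 letters and 4 half steps from C gives a major third.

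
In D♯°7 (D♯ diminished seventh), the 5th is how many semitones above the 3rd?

3

D♯dim7 is spelled D♯-F♯-A-C.
F♯ to A is a minor third: 3 semitones.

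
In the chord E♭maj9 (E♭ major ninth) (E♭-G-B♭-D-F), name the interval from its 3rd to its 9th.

3rd = G; 9th = F.
From G to F: 10 semitones over a seventh = minor.

minor seventh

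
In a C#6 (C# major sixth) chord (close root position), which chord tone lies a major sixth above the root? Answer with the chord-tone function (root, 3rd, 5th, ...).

6th

C#6 (C# major sixth): C#, E#, G#, A#.
The root is C#. A major sixth above C# is A#.
A# is the chord's 6th.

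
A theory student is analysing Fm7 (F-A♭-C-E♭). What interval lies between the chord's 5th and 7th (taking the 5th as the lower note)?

5th = C; 7th = E♭.
C up to E♭ is 3 semitones, a half step narrower than a major third, so the interval is minor.

minor third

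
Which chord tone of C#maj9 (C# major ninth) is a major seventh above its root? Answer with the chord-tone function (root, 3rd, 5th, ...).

C#maj9 (C# major ninth) is spelled C#–E#–G#–B#–D#.
The root is C#. A major seventh above C# is B#.
B# is the chord's 7th.

7th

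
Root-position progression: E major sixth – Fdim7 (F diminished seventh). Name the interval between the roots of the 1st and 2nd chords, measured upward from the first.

The roots are E and F.
E up to F is 1 semitone, a half step narrower than a major second, so the interval is minor.

minor second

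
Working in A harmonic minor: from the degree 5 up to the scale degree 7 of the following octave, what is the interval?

The scale runs A B C D E F G#.
Degree 5 = E; scale degree 7 (up an octave) = G#.
From E to G# is 16 semitones, exactly the major tenth.

major tenth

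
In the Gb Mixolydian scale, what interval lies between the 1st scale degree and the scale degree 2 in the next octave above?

major ninth

Spelling the Gb Mixolydian scale: Gb Ab Bb Cb Db Eb Fb.
1st scale degree = Gb; degree 2 (up an octave) = Ab.
Gb up to Ab spans 9 letter names and 14 semitones — a major ninth.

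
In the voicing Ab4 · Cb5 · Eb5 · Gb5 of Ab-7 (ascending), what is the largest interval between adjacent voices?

M3

Adjacent intervals: Ab4→Cb5 = minor third; Cb5→Eb5 = major third; Eb5→Gb5 = minor third.
The largest is Cb5 to Eb5, a major third (4 semitones).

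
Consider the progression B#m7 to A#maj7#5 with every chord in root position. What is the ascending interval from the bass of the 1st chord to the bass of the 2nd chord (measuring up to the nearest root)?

The roots are B# and A#.
From B# to A#: 10 semitones over a seventh = minor.

minor 7th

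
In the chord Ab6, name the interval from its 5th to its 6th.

Spelling the chord: Ab–C–Eb–F.
The 5th is Eb and the 6th is F.
From Eb to F is 2 semitones, exactly the major second.

major 2nd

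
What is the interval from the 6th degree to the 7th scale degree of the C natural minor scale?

The scale runs C D Eb F G Ab Bb.
The 6th degree is Ab and the 7th scale degree is Bb.
Counting 2 letters and 2 half steps from Ab gives a major second.

M2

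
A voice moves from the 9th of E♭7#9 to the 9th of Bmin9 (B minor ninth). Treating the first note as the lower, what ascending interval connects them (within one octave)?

perfect 5th

The 9th of E♭7#9 is F♯; the 9th of Bmin9 (B minor ninth) is C♯.
F♯ up to C♯ spans 5 letter names and 7 semitones — a perfect fifth.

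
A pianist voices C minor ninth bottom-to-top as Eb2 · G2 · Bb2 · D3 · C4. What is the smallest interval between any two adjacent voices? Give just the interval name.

Adjacent intervals: Eb2→G2 = major third; G2→Bb2 = minor third; Bb2→D3 = major third; D3→C4 = minor seventh.
The smallest is G2 to Bb2, a minor third (3 semitones).

minor third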